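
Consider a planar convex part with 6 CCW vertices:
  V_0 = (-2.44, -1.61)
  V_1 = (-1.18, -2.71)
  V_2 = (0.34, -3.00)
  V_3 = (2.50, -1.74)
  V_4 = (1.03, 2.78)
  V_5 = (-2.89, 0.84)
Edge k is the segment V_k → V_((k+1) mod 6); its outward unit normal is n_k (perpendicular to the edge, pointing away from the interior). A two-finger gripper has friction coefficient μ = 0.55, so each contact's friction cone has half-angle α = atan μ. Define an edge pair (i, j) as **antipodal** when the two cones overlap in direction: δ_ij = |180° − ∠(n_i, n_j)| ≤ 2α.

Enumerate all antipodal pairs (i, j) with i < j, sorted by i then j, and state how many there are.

count = 4; pairs: (0,3), (1,4), (2,4), (3,5)

α = atan 0.55 = 28.81°;  2α = 57.62°
n_0 = (-0.6577, -0.7533)
n_1 = (-0.1874, -0.9823)
n_2 = (+0.5039, -0.8638)
n_3 = (+0.9510, +0.3093)
n_4 = (-0.4436, +0.8962)
n_5 = (-0.9835, -0.1807)
  (0,1): δ = 149.68°  ·
  (0,2): δ = 108.62°  ·
  (0,3): δ = 30.86°  ✓
  (0,4): δ = 67.45°  ·
  (0,5): δ = 141.53°  ·
  (1,2): δ = 138.94°  ·
  (1,3): δ = 61.18°  ·
  (1,4): δ = 37.13°  ✓
  (1,5): δ = 111.21°  ·
  (2,3): δ = 102.24°  ·
  (2,4): δ = 3.93°  ✓
  (2,5): δ = 70.15°  ·
  (3,4): δ = 81.68°  ·
  (3,5): δ = 7.61°  ✓
  (4,5): δ = 105.92°  ·
antipodal pairs: 4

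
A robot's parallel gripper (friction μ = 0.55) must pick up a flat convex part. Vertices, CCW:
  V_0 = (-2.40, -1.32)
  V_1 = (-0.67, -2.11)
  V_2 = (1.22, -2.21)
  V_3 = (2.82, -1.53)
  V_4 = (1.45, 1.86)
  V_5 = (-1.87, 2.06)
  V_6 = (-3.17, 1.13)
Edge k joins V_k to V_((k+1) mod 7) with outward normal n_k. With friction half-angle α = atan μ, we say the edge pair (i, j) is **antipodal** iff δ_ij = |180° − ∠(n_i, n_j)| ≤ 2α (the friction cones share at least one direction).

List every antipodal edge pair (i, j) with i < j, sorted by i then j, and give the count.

α = atan 0.55 = 28.81°;  2α = 57.62°
n_0 = (-0.4154, -0.9096)
n_1 = (-0.0528, -0.9986)
n_2 = (+0.3911, -0.9203)
n_3 = (+0.9272, +0.3747)
n_4 = (+0.0601, +0.9982)
n_5 = (-0.5818, +0.8133)
n_6 = (-0.9540, -0.2998)
  (0,1): δ = 158.49°  ·
  (0,2): δ = 132.43°  ·
  (0,3): δ = 43.45°  ✓
  (0,4): δ = 21.10°  ✓
  (0,5): δ = 60.12°  ·
  (0,6): δ = 131.99°  ·
  (1,2): δ = 153.95°  ·
  (1,3): δ = 64.97°  ·
  (1,4): δ = 0.42°  ✓
  (1,5): δ = 38.61°  ✓
  (1,6): δ = 110.48°  ·
  (2,3): δ = 91.02°  ·
  (2,4): δ = 26.47°  ✓
  (2,5): δ = 12.55°  ✓
  (2,6): δ = 84.42°  ·
  (3,4): δ = 115.45°  ·
  (3,5): δ = 76.43°  ·
  (3,6): δ = 4.56°  ✓
  (4,5): δ = 140.97°  ·
  (4,6): δ = 69.11°  ·
  (5,6): δ = 108.13°  ·
antipodal pairs: 7

count = 7; pairs: (0,3), (0,4), (1,4), (1,5), (2,4), (2,5), (3,6)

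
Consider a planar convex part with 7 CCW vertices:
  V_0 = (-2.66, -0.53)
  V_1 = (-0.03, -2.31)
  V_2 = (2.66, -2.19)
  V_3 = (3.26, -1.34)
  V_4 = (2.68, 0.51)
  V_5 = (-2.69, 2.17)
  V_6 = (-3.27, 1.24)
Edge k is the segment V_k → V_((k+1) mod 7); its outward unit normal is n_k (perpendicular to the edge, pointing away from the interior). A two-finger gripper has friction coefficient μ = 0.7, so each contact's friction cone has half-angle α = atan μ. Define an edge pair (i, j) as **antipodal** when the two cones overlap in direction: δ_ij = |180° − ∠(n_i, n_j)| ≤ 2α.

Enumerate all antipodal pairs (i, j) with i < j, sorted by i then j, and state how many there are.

α = atan 0.7 = 34.99°;  2α = 69.98°
n_0 = (-0.5605, -0.8282)
n_1 = (+0.0446, -0.9990)
n_2 = (+0.8170, -0.5767)
n_3 = (+0.9542, +0.2992)
n_4 = (+0.2953, +0.9554)
n_5 = (-0.8485, +0.5292)
n_6 = (-0.9454, -0.3258)
  (0,1): δ = 143.36°  ·
  (0,2): δ = 91.13°  ·
  (0,3): δ = 38.50°  ✓
  (0,4): δ = 16.91°  ✓
  (0,5): δ = 92.14°  ·
  (0,6): δ = 143.11°  ·
  (1,2): δ = 127.77°  ·
  (1,3): δ = 75.15°  ·
  (1,4): δ = 19.73°  ✓
  (1,5): δ = 55.50°  ✓
  (1,6): δ = 106.46°  ·
  (2,3): δ = 127.38°  ·
  (2,4): δ = 71.96°  ·
  (2,5): δ = 3.27°  ✓
  (2,6): δ = 54.23°  ✓
  (3,4): δ = 124.58°  ·
  (3,5): δ = 49.36°  ✓
  (3,6): δ = 1.61°  ✓
  (4,5): δ = 104.77°  ·
  (4,6): δ = 53.81°  ✓
  (5,6): δ = 129.03°  ·
antipodal pairs: 9

count = 9; pairs: (0,3), (0,4), (1,4), (1,5), (2,5), (2,6), (3,5), (3,6), (4,6)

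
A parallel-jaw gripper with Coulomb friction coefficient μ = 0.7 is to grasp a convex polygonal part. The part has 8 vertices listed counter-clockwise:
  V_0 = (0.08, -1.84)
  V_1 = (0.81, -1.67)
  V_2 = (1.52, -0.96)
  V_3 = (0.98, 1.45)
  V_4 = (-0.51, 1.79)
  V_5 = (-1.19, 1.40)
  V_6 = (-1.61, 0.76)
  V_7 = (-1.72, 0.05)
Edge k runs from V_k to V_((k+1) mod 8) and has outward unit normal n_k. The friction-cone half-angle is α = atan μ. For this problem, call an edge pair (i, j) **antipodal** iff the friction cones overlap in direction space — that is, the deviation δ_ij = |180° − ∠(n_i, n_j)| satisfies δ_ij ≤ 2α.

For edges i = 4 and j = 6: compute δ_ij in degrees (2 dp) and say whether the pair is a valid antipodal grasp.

α = atan 0.7 = 34.99°;  2α = 69.98°
edge 4: e_4 = (-0.68, -0.39);  n_4 = (-0.4975, +0.8675)
edge 6: e_6 = (-0.11, -0.71);  n_6 = (-0.9882, +0.1531)
∠(n_4, n_6) = 51.36°
δ = |180° − 51.36°| = 128.64°
128.64° > 2α = 69.98°  →  invalid

δ = 128.64°, invalid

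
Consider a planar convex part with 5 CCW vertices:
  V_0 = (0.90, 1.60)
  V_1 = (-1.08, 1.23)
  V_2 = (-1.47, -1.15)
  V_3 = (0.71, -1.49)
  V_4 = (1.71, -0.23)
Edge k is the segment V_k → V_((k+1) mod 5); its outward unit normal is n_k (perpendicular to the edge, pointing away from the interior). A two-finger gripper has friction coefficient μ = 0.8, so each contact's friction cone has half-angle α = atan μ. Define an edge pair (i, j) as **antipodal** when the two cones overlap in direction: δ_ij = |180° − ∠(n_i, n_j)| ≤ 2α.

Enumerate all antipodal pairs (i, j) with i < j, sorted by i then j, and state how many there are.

α = atan 0.8 = 38.66°;  2α = 77.32°
n_0 = (-0.1837, +0.9830)
n_1 = (-0.9868, +0.1617)
n_2 = (-0.1541, -0.9881)
n_3 = (+0.7833, -0.6217)
n_4 = (+0.9144, +0.4047)
  (0,1): δ = 109.89°  ·
  (0,2): δ = 19.45°  ✓
  (0,3): δ = 40.98°  ✓
  (0,4): δ = 103.29°  ·
  (1,2): δ = 89.56°  ·
  (1,3): δ = 29.13°  ✓
  (1,4): δ = 33.18°  ✓
  (2,3): δ = 119.57°  ·
  (2,4): δ = 57.26°  ✓
  (3,4): δ = 117.69°  ·
antipodal pairs: 5

count = 5; pairs: (0,2), (0,3), (1,3), (1,4), (2,4)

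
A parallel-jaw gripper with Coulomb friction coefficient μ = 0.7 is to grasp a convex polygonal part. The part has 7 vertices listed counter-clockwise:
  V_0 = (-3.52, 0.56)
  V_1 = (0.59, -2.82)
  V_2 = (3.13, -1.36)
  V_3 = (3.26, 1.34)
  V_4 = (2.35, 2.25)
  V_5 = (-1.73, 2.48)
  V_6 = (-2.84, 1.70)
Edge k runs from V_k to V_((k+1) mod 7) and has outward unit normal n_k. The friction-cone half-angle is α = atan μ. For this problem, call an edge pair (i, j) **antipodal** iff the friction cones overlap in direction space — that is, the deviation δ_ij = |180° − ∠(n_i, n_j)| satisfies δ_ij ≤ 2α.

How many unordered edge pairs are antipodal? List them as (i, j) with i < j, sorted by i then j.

count = 8; pairs: (0,2), (0,3), (0,4), (1,4), (1,5), (1,6), (2,5), (2,6)

α = atan 0.7 = 34.99°;  2α = 69.98°
n_0 = (-0.6352, -0.7724)
n_1 = (+0.4983, -0.8670)
n_2 = (+0.9988, -0.0481)
n_3 = (+0.7071, +0.7071)
n_4 = (+0.0563, +0.9984)
n_5 = (-0.5749, +0.8182)
n_6 = (-0.8588, +0.5123)
  (0,1): δ = 110.68°  ·
  (0,2): δ = 53.32°  ✓
  (0,3): δ = 5.57°  ✓
  (0,4): δ = 36.21°  ✓
  (0,5): δ = 74.53°  ·
  (0,6): δ = 98.62°  ·
  (1,2): δ = 122.65°  ·
  (1,3): δ = 74.89°  ·
  (1,4): δ = 33.12°  ✓
  (1,5): δ = 5.21°  ✓
  (1,6): δ = 29.29°  ✓
  (2,3): δ = 132.24°  ·
  (2,4): δ = 90.47°  ·
  (2,5): δ = 52.15°  ✓
  (2,6): δ = 28.06°  ✓
  (3,4): δ = 138.23°  ·
  (3,5): δ = 99.90°  ·
  (3,6): δ = 75.82°  ·
  (4,5): δ = 141.68°  ·
  (4,6): δ = 117.59°  ·
  (5,6): δ = 155.91°  ·
antipodal pairs: 8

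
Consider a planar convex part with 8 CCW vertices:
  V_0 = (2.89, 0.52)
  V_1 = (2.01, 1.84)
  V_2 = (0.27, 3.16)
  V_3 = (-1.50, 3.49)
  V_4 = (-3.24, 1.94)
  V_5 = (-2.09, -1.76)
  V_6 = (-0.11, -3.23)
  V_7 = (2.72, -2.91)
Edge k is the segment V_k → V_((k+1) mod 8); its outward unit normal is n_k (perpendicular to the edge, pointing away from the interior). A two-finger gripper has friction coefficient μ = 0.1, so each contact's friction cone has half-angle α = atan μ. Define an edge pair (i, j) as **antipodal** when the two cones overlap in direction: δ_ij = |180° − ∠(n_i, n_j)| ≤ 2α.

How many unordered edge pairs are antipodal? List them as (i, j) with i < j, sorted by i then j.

count = 1; pairs: (1,5)

α = atan 0.1 = 5.71°;  2α = 11.42°
n_0 = (+0.8321, +0.5547)
n_1 = (+0.6044, +0.7967)
n_2 = (+0.1833, +0.9831)
n_3 = (-0.6652, +0.7467)
n_4 = (-0.9549, -0.2968)
n_5 = (-0.5961, -0.8029)
n_6 = (+0.1124, -0.9937)
n_7 = (+0.9988, -0.0495)
  (0,1): δ = 160.87°  ·
  (0,2): δ = 134.25°  ·
  (0,3): δ = 82.00°  ·
  (0,4): δ = 16.42°  ·
  (0,5): δ = 19.72°  ·
  (0,6): δ = 62.76°  ·
  (0,7): δ = 143.47°  ·
  (1,2): δ = 153.38°  ·
  (1,3): δ = 101.12°  ·
  (1,4): δ = 35.55°  ·
  (1,5): δ = 0.59°  ✓
  (1,6): δ = 43.64°  ·
  (1,7): δ = 124.35°  ·
  (2,3): δ = 127.74°  ·
  (2,4): δ = 62.17°  ·
  (2,5): δ = 26.03°  ·
  (2,6): δ = 17.01°  ·
  (2,7): δ = 97.72°  ·
  (3,4): δ = 114.43°  ·
  (3,5): δ = 78.29°  ·
  (3,6): δ = 35.24°  ·
  (3,7): δ = 45.47°  ·
  (4,5): δ = 143.86°  ·
  (4,6): δ = 100.81°  ·
  (4,7): δ = 20.10°  ·
  (5,6): δ = 136.96°  ·
  (5,7): δ = 56.25°  ·
  (6,7): δ = 99.29°  ·
antipodal pairs: 1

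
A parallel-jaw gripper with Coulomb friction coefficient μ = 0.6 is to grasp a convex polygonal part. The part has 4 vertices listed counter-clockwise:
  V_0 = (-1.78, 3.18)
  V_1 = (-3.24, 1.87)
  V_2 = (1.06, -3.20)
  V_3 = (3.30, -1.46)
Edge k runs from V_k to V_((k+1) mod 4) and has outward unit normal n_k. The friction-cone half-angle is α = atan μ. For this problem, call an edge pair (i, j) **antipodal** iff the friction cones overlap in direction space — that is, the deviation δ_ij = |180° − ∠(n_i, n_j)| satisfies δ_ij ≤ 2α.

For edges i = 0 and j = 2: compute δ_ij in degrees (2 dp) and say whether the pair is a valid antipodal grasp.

α = atan 0.6 = 30.96°;  2α = 61.93°
edge 0: e_0 = (-1.46, -1.31);  n_0 = (-0.6678, +0.7443)
edge 2: e_2 = (+2.24, +1.74);  n_2 = (+0.6135, -0.7897)
∠(n_0, n_2) = 175.94°
δ = |180° − 175.94°| = 4.06°
4.06° ≤ 2α = 61.93°  →  valid

δ = 4.06°, valid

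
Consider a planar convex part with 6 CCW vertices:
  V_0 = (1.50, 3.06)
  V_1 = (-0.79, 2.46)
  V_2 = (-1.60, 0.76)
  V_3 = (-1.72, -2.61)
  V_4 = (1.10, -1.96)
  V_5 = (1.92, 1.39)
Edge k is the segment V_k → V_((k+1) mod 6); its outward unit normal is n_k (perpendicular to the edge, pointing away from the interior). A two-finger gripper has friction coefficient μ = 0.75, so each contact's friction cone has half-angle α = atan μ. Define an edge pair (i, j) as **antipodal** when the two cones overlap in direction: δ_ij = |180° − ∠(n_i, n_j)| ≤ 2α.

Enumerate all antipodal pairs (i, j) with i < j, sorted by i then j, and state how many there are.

count = 7; pairs: (0,3), (0,4), (1,3), (1,4), (1,5), (2,4), (2,5)

α = atan 0.75 = 36.87°;  2α = 73.74°
n_0 = (-0.2535, +0.9673)
n_1 = (-0.9028, +0.4301)
n_2 = (-0.9994, +0.0356)
n_3 = (+0.2246, -0.9744)
n_4 = (+0.9713, -0.2378)
n_5 = (+0.9698, +0.2439)
  (0,1): δ = 130.16°  ·
  (0,2): δ = 106.72°  ·
  (0,3): δ = 1.70°  ✓
  (0,4): δ = 61.56°  ✓
  (0,5): δ = 89.43°  ·
  (1,2): δ = 156.56°  ·
  (1,3): δ = 51.54°  ✓
  (1,4): δ = 11.72°  ✓
  (1,5): δ = 39.59°  ✓
  (2,3): δ = 74.98°  ·
  (2,4): δ = 11.71°  ✓
  (2,5): δ = 16.16°  ✓
  (3,4): δ = 116.73°  ·
  (3,5): δ = 88.86°  ·
  (4,5): δ = 152.13°  ·
antipodal pairs: 7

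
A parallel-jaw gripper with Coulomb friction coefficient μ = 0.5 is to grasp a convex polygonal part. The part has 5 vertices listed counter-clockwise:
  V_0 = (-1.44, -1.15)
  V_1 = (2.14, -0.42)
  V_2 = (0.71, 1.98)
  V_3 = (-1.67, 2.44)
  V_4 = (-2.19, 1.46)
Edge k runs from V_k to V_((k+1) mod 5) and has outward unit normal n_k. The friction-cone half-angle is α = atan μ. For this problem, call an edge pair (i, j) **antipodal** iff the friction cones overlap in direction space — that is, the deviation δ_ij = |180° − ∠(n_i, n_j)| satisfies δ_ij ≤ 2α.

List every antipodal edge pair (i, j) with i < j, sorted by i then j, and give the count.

α = atan 0.5 = 26.57°;  2α = 53.13°
n_0 = (+0.1998, -0.9798)
n_1 = (+0.8591, +0.5119)
n_2 = (+0.1898, +0.9818)
n_3 = (-0.8833, +0.4687)
n_4 = (-0.9611, -0.2762)
  (0,1): δ = 70.74°  ·
  (0,2): δ = 22.46°  ✓
  (0,3): δ = 50.52°  ✓
  (0,4): δ = 94.51°  ·
  (1,2): δ = 131.73°  ·
  (1,3): δ = 58.74°  ·
  (1,4): δ = 14.76°  ✓
  (2,3): δ = 107.01°  ·
  (2,4): δ = 63.03°  ·
  (3,4): δ = 136.02°  ·
antipodal pairs: 3

count = 3; pairs: (0,2), (0,3), (1,4)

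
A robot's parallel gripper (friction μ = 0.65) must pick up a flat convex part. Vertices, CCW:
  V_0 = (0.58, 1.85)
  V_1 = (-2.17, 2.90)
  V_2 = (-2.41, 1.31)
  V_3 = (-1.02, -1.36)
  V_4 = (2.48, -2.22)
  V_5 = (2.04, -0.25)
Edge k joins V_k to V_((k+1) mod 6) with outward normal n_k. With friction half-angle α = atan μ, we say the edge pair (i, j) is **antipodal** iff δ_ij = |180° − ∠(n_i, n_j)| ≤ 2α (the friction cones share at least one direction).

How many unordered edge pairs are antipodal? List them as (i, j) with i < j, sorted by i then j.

count = 8; pairs: (0,2), (0,3), (1,4), (1,5), (2,4), (2,5), (3,4), (3,5)

α = atan 0.65 = 33.02°;  2α = 66.05°
n_0 = (+0.3567, +0.9342)
n_1 = (-0.9888, +0.1493)
n_2 = (-0.8870, -0.4618)
n_3 = (-0.2386, -0.9711)
n_4 = (+0.9760, +0.2180)
n_5 = (+0.8211, +0.5708)
  (0,1): δ = 77.69°  ·
  (0,2): δ = 41.60°  ✓
  (0,3): δ = 7.09°  ✓
  (0,4): δ = 123.49°  ·
  (0,5): δ = 145.71°  ·
  (1,2): δ = 143.91°  ·
  (1,3): δ = 95.22°  ·
  (1,4): δ = 21.17°  ✓
  (1,5): δ = 43.39°  ✓
  (2,3): δ = 131.31°  ·
  (2,4): δ = 14.91°  ✓
  (2,5): δ = 7.31°  ✓
  (3,4): δ = 63.60°  ✓
  (3,5): δ = 41.39°  ✓
  (4,5): δ = 157.78°  ·
antipodal pairs: 8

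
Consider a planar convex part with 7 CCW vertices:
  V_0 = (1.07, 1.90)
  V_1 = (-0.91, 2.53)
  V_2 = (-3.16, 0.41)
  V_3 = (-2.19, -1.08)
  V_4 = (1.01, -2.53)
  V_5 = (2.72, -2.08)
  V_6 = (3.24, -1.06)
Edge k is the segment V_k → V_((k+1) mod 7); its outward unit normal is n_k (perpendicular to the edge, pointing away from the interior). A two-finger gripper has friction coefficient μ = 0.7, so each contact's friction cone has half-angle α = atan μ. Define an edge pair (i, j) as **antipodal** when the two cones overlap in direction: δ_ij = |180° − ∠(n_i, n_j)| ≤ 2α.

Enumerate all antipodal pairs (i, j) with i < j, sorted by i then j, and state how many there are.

count = 10; pairs: (0,2), (0,3), (0,4), (1,3), (1,4), (1,5), (2,5), (2,6), (3,6), (4,6)

α = atan 0.7 = 34.99°;  2α = 69.98°
n_0 = (+0.3032, +0.9529)
n_1 = (-0.6858, +0.7278)
n_2 = (-0.8381, -0.5456)
n_3 = (-0.4127, -0.9109)
n_4 = (+0.2545, -0.9671)
n_5 = (+0.8909, -0.4542)
n_6 = (+0.8065, +0.5912)
  (0,1): δ = 119.05°  ·
  (0,2): δ = 39.29°  ✓
  (0,3): δ = 6.73°  ✓
  (0,4): δ = 32.39°  ✓
  (0,5): δ = 80.64°  ·
  (0,6): δ = 143.90°  ·
  (1,2): δ = 100.23°  ·
  (1,3): δ = 67.67°  ✓
  (1,4): δ = 28.55°  ✓
  (1,5): δ = 19.69°  ✓
  (1,6): δ = 82.95°  ·
  (2,3): δ = 147.44°  ·
  (2,4): δ = 108.32°  ·
  (2,5): δ = 60.08°  ✓
  (2,6): δ = 3.18°  ✓
  (3,4): δ = 140.88°  ·
  (3,5): δ = 92.64°  ·
  (3,6): δ = 29.38°  ✓
  (4,5): δ = 131.76°  ·
  (4,6): δ = 68.50°  ✓
  (5,6): δ = 116.74°  ·
antipodal pairs: 10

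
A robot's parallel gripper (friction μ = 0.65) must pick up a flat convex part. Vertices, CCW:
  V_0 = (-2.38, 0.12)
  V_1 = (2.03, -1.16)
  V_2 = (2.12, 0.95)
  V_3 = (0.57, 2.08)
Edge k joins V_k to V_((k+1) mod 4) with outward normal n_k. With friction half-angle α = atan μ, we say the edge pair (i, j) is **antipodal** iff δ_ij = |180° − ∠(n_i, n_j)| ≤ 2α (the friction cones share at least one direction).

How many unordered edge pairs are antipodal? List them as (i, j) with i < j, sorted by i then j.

count = 3; pairs: (0,2), (0,3), (1,3)

α = atan 0.65 = 33.02°;  2α = 66.05°
n_0 = (-0.2787, -0.9604)
n_1 = (+0.9991, -0.0426)
n_2 = (+0.5891, +0.8081)
n_3 = (-0.5534, +0.8329)
  (0,1): δ = 76.26°  ·
  (0,2): δ = 19.91°  ✓
  (0,3): δ = 49.79°  ✓
  (1,2): δ = 123.65°  ·
  (1,3): δ = 53.96°  ✓
  (2,3): δ = 110.31°  ·
antipodal pairs: 3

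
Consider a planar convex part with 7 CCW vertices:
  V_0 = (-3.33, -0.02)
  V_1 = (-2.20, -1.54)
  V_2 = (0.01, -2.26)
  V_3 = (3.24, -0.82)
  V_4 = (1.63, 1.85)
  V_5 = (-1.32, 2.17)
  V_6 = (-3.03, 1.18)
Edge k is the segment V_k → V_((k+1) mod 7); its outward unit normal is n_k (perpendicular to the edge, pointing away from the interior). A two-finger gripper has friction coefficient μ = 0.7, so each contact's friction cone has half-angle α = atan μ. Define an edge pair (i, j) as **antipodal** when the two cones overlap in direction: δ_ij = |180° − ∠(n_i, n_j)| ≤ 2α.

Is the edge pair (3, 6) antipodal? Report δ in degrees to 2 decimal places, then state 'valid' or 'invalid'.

α = atan 0.7 = 34.99°;  2α = 69.98°
edge 3: e_3 = (-1.61, +2.67);  n_3 = (+0.8564, +0.5164)
edge 6: e_6 = (-0.30, -1.20);  n_6 = (-0.9701, +0.2425)
∠(n_3, n_6) = 134.87°
δ = |180° − 134.87°| = 45.13°
45.13° ≤ 2α = 69.98°  →  valid

δ = 45.13°, valid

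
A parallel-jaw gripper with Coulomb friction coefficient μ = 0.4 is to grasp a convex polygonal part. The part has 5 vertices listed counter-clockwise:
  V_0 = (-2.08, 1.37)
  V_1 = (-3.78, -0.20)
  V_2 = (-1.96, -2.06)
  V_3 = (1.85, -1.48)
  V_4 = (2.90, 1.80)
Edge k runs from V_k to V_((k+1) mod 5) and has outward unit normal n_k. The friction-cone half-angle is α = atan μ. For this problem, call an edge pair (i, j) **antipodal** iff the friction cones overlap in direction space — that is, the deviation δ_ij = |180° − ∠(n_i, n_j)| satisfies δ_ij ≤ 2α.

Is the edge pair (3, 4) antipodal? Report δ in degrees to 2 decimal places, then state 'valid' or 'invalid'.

δ = 67.31°, invalid

α = atan 0.4 = 21.80°;  2α = 43.60°
edge 3: e_3 = (+1.05, +3.28);  n_3 = (+0.9524, -0.3049)
edge 4: e_4 = (-4.98, -0.43);  n_4 = (-0.0860, +0.9963)
∠(n_3, n_4) = 112.69°
δ = |180° − 112.69°| = 67.31°
67.31° > 2α = 43.60°  →  invalid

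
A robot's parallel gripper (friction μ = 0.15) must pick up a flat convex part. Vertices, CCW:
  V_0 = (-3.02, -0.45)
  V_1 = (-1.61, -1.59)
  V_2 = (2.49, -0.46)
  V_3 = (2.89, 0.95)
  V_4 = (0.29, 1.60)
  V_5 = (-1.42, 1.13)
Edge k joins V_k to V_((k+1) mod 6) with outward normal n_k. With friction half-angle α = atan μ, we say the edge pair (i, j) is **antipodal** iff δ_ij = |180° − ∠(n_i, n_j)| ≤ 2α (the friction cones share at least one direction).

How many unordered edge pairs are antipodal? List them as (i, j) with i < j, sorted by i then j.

α = atan 0.15 = 8.53°;  2α = 17.06°
n_0 = (-0.6287, -0.7776)
n_1 = (+0.2657, -0.9641)
n_2 = (+0.9620, -0.2729)
n_3 = (+0.2425, +0.9701)
n_4 = (-0.2650, +0.9642)
n_5 = (-0.7026, +0.7115)
  (0,1): δ = 125.64°  ·
  (0,2): δ = 66.88°  ·
  (0,3): δ = 24.92°  ·
  (0,4): δ = 54.32°  ·
  (0,5): δ = 83.60°  ·
  (1,2): δ = 121.25°  ·
  (1,3): δ = 29.44°  ·
  (1,4): δ = 0.04°  ✓
  (1,5): δ = 29.23°  ·
  (2,3): δ = 88.20°  ·
  (2,4): δ = 58.79°  ·
  (2,5): δ = 29.52°  ·
  (3,4): δ = 150.60°  ·
  (3,5): δ = 121.32°  ·
  (4,5): δ = 150.73°  ·
antipodal pairs: 1

count = 1; pairs: (1,4)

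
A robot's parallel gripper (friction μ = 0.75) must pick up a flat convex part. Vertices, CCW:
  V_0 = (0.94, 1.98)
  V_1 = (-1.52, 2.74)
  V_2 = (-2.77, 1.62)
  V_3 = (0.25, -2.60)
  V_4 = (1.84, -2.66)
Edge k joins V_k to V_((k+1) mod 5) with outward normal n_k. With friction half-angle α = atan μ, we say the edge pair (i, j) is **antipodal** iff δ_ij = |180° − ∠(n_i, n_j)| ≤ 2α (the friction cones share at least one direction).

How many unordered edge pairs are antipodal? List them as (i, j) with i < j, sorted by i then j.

α = atan 0.75 = 36.87°;  2α = 73.74°
n_0 = (+0.2952, +0.9554)
n_1 = (-0.6673, +0.7448)
n_2 = (-0.8132, -0.5820)
n_3 = (-0.0377, -0.9993)
n_4 = (+0.9817, +0.1904)
  (0,1): δ = 120.97°  ·
  (0,2): δ = 37.24°  ✓
  (0,3): δ = 15.01°  ✓
  (0,4): δ = 118.15°  ·
  (1,2): δ = 96.27°  ·
  (1,3): δ = 44.02°  ✓
  (1,4): δ = 59.12°  ✓
  (2,3): δ = 127.75°  ·
  (2,4): δ = 24.61°  ✓
  (3,4): δ = 76.86°  ·
antipodal pairs: 5

count = 5; pairs: (0,2), (0,3), (1,3), (1,4), (2,4)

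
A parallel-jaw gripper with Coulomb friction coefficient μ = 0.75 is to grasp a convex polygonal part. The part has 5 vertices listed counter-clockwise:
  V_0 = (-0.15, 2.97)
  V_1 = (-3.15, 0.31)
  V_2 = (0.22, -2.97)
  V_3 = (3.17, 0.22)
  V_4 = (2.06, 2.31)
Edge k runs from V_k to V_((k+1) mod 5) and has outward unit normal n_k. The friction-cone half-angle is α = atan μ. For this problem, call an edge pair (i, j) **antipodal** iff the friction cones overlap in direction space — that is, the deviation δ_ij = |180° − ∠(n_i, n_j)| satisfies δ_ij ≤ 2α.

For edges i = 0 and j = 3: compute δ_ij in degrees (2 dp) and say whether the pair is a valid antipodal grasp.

δ = 76.41°, invalid

α = atan 0.75 = 36.87°;  2α = 73.74°
edge 0: e_0 = (-3.00, -2.66);  n_0 = (-0.6634, +0.7482)
edge 3: e_3 = (-1.11, +2.09);  n_3 = (+0.8832, +0.4691)
∠(n_0, n_3) = 103.59°
δ = |180° − 103.59°| = 76.41°
76.41° > 2α = 73.74°  →  invalid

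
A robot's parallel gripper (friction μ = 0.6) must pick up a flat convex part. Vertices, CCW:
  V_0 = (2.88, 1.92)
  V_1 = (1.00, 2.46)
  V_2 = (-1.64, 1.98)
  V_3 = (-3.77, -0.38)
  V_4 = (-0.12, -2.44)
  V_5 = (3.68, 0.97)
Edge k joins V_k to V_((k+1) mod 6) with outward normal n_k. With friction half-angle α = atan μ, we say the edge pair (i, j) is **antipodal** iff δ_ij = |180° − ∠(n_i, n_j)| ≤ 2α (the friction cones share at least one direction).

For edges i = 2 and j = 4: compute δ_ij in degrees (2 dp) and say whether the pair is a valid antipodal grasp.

δ = 6.03°, valid

α = atan 0.6 = 30.96°;  2α = 61.93°
edge 2: e_2 = (-2.13, -2.36);  n_2 = (-0.7424, +0.6700)
edge 4: e_4 = (+3.80, +3.41);  n_4 = (+0.6679, -0.7443)
∠(n_2, n_4) = 173.97°
δ = |180° − 173.97°| = 6.03°
6.03° ≤ 2α = 61.93°  →  valid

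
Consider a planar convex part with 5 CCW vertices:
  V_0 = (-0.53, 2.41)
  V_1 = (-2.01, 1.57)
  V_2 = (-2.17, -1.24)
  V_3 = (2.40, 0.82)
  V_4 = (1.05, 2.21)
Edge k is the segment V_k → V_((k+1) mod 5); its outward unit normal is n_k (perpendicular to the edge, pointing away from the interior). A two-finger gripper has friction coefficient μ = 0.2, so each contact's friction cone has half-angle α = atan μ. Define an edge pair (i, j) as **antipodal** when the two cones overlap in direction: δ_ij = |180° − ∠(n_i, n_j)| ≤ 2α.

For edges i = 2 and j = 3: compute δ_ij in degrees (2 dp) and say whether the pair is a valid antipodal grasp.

δ = 70.10°, invalid

α = atan 0.2 = 11.31°;  2α = 22.62°
edge 2: e_2 = (+4.57, +2.06);  n_2 = (+0.4109, -0.9117)
edge 3: e_3 = (-1.35, +1.39);  n_3 = (+0.7174, +0.6967)
∠(n_2, n_3) = 109.90°
δ = |180° − 109.90°| = 70.10°
70.10° > 2α = 22.62°  →  invalid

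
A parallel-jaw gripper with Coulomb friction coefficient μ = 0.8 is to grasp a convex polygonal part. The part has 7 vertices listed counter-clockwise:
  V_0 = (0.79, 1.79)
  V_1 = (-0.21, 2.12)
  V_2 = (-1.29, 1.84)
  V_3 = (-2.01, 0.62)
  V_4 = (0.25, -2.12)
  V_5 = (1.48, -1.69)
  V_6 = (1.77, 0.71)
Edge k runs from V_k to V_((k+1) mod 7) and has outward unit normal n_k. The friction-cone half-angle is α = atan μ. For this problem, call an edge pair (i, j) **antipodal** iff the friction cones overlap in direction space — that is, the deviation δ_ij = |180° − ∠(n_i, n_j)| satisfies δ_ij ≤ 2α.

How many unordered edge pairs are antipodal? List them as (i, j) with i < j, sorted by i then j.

count = 11; pairs: (0,3), (0,4), (1,3), (1,4), (1,5), (2,4), (2,5), (2,6), (3,5), (3,6), (4,6)

α = atan 0.8 = 38.66°;  2α = 77.32°
n_0 = (+0.3134, +0.9496)
n_1 = (-0.2510, +0.9680)
n_2 = (-0.8612, +0.5083)
n_3 = (-0.7714, -0.6363)
n_4 = (+0.3300, -0.9440)
n_5 = (+0.9928, -0.1200)
n_6 = (+0.7406, +0.6720)
  (0,1): δ = 147.20°  ·
  (0,2): δ = 102.28°  ·
  (0,3): δ = 32.22°  ✓
  (0,4): δ = 37.53°  ✓
  (0,5): δ = 101.37°  ·
  (0,6): δ = 150.48°  ·
  (1,2): δ = 135.08°  ·
  (1,3): δ = 65.02°  ✓
  (1,4): δ = 4.73°  ✓
  (1,5): δ = 68.58°  ✓
  (1,6): δ = 117.69°  ·
  (2,3): δ = 109.94°  ·
  (2,4): δ = 40.18°  ✓
  (2,5): δ = 23.66°  ✓
  (2,6): δ = 72.77°  ✓
  (3,4): δ = 110.25°  ·
  (3,5): δ = 46.41°  ✓
  (3,6): δ = 2.70°  ✓
  (4,5): δ = 116.16°  ·
  (4,6): δ = 67.05°  ✓
  (5,6): δ = 130.89°  ·
antipodal pairs: 11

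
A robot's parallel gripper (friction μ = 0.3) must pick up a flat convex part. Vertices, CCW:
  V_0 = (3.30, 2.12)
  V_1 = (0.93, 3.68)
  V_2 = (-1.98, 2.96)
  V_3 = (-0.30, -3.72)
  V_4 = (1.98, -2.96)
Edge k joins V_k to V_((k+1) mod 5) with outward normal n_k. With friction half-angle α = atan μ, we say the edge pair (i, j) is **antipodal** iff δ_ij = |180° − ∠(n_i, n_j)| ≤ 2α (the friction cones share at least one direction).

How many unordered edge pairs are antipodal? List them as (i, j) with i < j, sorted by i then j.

count = 2; pairs: (1,3), (2,4)

α = atan 0.3 = 16.70°;  2α = 33.40°
n_0 = (+0.5498, +0.8353)
n_1 = (-0.2402, +0.9707)
n_2 = (-0.9698, -0.2439)
n_3 = (+0.3162, -0.9487)
n_4 = (+0.9679, -0.2515)
  (0,1): δ = 132.75°  ·
  (0,2): δ = 42.53°  ·
  (0,3): δ = 51.79°  ·
  (0,4): δ = 108.79°  ·
  (1,2): δ = 89.78°  ·
  (1,3): δ = 4.54°  ✓
  (1,4): δ = 61.54°  ·
  (2,3): δ = 85.68°  ·
  (2,4): δ = 28.68°  ✓
  (3,4): δ = 123.00°  ·
antipodal pairs: 2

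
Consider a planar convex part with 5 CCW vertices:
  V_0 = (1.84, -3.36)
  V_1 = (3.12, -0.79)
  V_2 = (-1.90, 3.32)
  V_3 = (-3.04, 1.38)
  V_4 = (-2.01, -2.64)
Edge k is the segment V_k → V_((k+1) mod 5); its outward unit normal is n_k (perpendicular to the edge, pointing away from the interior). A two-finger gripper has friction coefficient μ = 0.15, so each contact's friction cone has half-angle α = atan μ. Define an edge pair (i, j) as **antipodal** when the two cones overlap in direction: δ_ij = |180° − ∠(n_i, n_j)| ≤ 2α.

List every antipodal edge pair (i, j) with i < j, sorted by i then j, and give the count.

count = 1; pairs: (0,2)

α = atan 0.15 = 8.53°;  2α = 17.06°
n_0 = (+0.8951, -0.4458)
n_1 = (+0.6335, +0.7738)
n_2 = (-0.8622, +0.5066)
n_3 = (-0.9687, -0.2482)
n_4 = (-0.1838, -0.9830)
  (0,1): δ = 102.83°  ·
  (0,2): δ = 3.96°  ✓
  (0,3): δ = 40.85°  ·
  (0,4): δ = 105.88°  ·
  (1,2): δ = 81.13°  ·
  (1,3): δ = 36.32°  ·
  (1,4): δ = 28.72°  ·
  (2,3): δ = 135.19°  ·
  (2,4): δ = 70.15°  ·
  (3,4): δ = 114.96°  ·
antipodal pairs: 1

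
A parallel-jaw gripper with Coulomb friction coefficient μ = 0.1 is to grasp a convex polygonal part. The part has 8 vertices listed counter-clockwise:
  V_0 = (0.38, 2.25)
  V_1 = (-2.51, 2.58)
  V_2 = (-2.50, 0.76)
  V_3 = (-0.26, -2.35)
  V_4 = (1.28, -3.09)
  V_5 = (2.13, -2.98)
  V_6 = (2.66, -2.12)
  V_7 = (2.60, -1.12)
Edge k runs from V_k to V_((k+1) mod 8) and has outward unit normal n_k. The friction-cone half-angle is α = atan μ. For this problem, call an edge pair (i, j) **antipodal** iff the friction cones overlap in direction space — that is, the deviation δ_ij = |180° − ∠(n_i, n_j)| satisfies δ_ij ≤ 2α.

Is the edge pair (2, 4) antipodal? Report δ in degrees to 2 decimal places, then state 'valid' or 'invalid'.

α = atan 0.1 = 5.71°;  2α = 11.42°
edge 2: e_2 = (+2.24, -3.11);  n_2 = (-0.8114, -0.5844)
edge 4: e_4 = (+0.85, +0.11);  n_4 = (+0.1283, -0.9917)
∠(n_2, n_4) = 61.61°
δ = |180° − 61.61°| = 118.39°
118.39° > 2α = 11.42°  →  invalid

δ = 118.39°, invalid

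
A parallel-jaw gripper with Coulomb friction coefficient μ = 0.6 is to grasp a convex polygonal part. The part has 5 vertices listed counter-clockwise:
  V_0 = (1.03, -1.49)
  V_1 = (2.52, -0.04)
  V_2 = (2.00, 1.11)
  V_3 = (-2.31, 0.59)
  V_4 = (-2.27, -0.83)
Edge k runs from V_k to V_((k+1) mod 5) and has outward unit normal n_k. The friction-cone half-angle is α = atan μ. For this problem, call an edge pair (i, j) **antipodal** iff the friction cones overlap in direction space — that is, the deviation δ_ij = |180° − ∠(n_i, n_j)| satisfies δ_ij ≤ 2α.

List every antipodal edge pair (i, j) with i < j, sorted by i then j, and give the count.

count = 5; pairs: (0,2), (0,3), (1,3), (1,4), (2,4)

α = atan 0.6 = 30.96°;  2α = 61.93°
n_0 = (+0.6974, -0.7167)
n_1 = (+0.9112, +0.4120)
n_2 = (-0.1198, +0.9928)
n_3 = (-0.9996, -0.0282)
n_4 = (-0.1961, -0.9806)
  (0,1): δ = 109.89°  ·
  (0,2): δ = 37.34°  ✓
  (0,3): δ = 47.39°  ✓
  (0,4): δ = 124.47°  ·
  (1,2): δ = 107.45°  ·
  (1,3): δ = 22.72°  ✓
  (1,4): δ = 54.36°  ✓
  (2,3): δ = 95.27°  ·
  (2,4): δ = 18.19°  ✓
  (3,4): δ = 102.92°  ·
antipodal pairs: 5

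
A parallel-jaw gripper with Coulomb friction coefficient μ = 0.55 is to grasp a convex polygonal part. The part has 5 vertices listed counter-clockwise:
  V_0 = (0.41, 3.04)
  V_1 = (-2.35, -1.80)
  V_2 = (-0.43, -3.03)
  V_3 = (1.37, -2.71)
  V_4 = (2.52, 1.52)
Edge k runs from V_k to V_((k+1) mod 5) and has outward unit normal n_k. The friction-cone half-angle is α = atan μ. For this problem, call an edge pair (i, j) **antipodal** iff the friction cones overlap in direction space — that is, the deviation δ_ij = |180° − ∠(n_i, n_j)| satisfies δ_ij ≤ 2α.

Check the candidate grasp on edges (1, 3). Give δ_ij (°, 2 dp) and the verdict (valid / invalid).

α = atan 0.55 = 28.81°;  2α = 57.62°
edge 1: e_1 = (+1.92, -1.23);  n_1 = (-0.5394, -0.8420)
edge 3: e_3 = (+1.15, +4.23);  n_3 = (+0.9650, -0.2623)
∠(n_1, n_3) = 107.44°
δ = |180° − 107.44°| = 72.56°
72.56° > 2α = 57.62°  →  invalid

δ = 72.56°, invalid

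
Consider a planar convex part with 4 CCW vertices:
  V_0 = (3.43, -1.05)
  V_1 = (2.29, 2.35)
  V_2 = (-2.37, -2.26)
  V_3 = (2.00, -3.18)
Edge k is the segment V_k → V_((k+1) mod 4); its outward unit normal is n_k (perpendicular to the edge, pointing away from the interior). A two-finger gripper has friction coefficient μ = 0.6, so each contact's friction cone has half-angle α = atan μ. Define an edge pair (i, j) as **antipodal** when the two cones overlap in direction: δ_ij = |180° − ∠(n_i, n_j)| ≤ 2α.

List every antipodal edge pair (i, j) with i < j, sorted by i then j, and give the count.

α = atan 0.6 = 30.96°;  2α = 61.93°
n_0 = (+0.9481, +0.3179)
n_1 = (-0.7033, +0.7109)
n_2 = (-0.2060, -0.9785)
n_3 = (+0.8302, -0.5574)
  (0,1): δ = 63.85°  ·
  (0,2): δ = 59.58°  ✓
  (0,3): δ = 127.59°  ·
  (1,2): δ = 56.58°  ✓
  (1,3): δ = 11.43°  ✓
  (2,3): δ = 111.99°  ·
antipodal pairs: 3

count = 3; pairs: (0,2), (1,2), (1,3)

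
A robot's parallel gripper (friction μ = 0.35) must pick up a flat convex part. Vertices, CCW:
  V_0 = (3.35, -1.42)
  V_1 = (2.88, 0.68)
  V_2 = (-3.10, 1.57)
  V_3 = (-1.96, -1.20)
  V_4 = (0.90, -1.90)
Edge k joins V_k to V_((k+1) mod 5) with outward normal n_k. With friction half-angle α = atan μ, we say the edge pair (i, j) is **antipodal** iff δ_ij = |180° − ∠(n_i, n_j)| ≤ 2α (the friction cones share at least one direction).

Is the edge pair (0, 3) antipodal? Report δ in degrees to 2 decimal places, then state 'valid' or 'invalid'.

α = atan 0.35 = 19.29°;  2α = 38.58°
edge 0: e_0 = (-0.47, +2.10);  n_0 = (+0.9759, +0.2184)
edge 3: e_3 = (+2.86, -0.70);  n_3 = (-0.2377, -0.9713)
∠(n_0, n_3) = 116.37°
δ = |180° − 116.37°| = 63.63°
63.63° > 2α = 38.58°  →  invalid

δ = 63.63°, invalid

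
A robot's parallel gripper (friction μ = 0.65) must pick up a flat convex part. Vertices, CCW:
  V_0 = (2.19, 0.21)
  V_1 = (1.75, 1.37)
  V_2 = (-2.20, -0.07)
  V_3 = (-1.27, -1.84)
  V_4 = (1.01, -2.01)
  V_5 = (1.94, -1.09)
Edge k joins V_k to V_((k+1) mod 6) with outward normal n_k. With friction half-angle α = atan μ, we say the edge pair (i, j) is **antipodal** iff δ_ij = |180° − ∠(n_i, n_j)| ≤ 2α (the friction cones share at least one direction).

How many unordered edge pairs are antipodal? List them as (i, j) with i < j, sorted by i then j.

count = 6; pairs: (0,2), (0,3), (1,3), (1,4), (1,5), (2,5)

α = atan 0.65 = 33.02°;  2α = 66.05°
n_0 = (+0.9350, +0.3547)
n_1 = (-0.3425, +0.9395)
n_2 = (-0.8852, -0.4651)
n_3 = (-0.0744, -0.9972)
n_4 = (+0.7033, -0.7109)
n_5 = (+0.9820, -0.1888)
  (0,1): δ = 90.74°  ·
  (0,2): δ = 6.95°  ✓
  (0,3): δ = 64.96°  ✓
  (0,4): δ = 113.92°  ·
  (0,5): δ = 148.34°  ·
  (1,2): δ = 82.31°  ·
  (1,3): δ = 24.29°  ✓
  (1,4): δ = 24.66°  ✓
  (1,5): δ = 59.08°  ✓
  (2,3): δ = 121.98°  ·
  (2,4): δ = 73.03°  ·
  (2,5): δ = 38.60°  ✓
  (3,4): δ = 131.05°  ·
  (3,5): δ = 96.62°  ·
  (4,5): δ = 145.58°  ·
antipodal pairs: 6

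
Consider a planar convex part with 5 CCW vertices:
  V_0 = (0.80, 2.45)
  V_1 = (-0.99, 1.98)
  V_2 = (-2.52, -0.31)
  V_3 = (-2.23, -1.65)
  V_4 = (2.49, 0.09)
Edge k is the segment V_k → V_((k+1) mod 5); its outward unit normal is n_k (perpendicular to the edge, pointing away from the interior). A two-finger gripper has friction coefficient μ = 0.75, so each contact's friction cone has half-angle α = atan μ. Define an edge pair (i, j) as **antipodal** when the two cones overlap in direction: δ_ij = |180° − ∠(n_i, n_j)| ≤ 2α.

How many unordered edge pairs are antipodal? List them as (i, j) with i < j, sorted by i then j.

α = atan 0.75 = 36.87°;  2α = 73.74°
n_0 = (-0.2540, +0.9672)
n_1 = (-0.8315, +0.5555)
n_2 = (-0.9774, -0.2115)
n_3 = (+0.3459, -0.9383)
n_4 = (+0.8130, +0.5822)
  (0,1): δ = 138.46°  ·
  (0,2): δ = 92.50°  ·
  (0,3): δ = 5.52°  ✓
  (0,4): δ = 110.89°  ·
  (1,2): δ = 134.04°  ·
  (1,3): δ = 36.02°  ✓
  (1,4): δ = 69.35°  ✓
  (2,3): δ = 81.98°  ·
  (2,4): δ = 23.40°  ✓
  (3,4): δ = 74.63°  ·
antipodal pairs: 4

count = 4; pairs: (0,3), (1,3), (1,4), (2,4)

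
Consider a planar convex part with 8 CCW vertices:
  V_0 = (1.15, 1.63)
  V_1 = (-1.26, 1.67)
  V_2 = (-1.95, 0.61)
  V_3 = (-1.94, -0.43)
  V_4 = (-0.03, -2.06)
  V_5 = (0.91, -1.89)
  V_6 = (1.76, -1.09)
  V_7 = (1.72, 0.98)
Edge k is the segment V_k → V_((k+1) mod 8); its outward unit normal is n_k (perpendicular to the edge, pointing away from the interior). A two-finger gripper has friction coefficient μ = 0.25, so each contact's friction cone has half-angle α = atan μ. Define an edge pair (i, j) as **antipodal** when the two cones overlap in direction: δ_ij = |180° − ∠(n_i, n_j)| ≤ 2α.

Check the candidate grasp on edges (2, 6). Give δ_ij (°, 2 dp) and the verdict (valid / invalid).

α = atan 0.25 = 14.04°;  2α = 28.07°
edge 2: e_2 = (+0.01, -1.04);  n_2 = (-1.0000, -0.0096)
edge 6: e_6 = (-0.04, +2.07);  n_6 = (+0.9998, +0.0193)
∠(n_2, n_6) = 179.44°
δ = |180° − 179.44°| = 0.56°
0.56° ≤ 2α = 28.07°  →  valid

δ = 0.56°, valid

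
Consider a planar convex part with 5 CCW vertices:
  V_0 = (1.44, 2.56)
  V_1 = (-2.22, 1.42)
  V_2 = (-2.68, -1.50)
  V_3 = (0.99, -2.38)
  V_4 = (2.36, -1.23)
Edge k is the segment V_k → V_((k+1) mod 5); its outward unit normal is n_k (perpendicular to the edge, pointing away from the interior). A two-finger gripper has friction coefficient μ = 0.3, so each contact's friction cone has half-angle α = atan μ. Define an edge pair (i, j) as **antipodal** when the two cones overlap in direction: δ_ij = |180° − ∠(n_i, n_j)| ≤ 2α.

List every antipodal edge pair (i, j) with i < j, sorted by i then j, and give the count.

α = atan 0.3 = 16.70°;  2α = 33.40°
n_0 = (-0.2974, +0.9548)
n_1 = (-0.9878, +0.1556)
n_2 = (-0.2332, -0.9724)
n_3 = (+0.6429, -0.7659)
n_4 = (+0.9718, +0.2359)
  (0,1): δ = 116.25°  ·
  (0,2): δ = 30.78°  ✓
  (0,3): δ = 22.71°  ✓
  (0,4): δ = 86.34°  ·
  (1,2): δ = 94.53°  ·
  (1,3): δ = 41.04°  ·
  (1,4): δ = 22.60°  ✓
  (2,3): δ = 126.51°  ·
  (2,4): δ = 62.87°  ·
  (3,4): δ = 116.37°  ·
antipodal pairs: 3

count = 3; pairs: (0,2), (0,3), (1,4)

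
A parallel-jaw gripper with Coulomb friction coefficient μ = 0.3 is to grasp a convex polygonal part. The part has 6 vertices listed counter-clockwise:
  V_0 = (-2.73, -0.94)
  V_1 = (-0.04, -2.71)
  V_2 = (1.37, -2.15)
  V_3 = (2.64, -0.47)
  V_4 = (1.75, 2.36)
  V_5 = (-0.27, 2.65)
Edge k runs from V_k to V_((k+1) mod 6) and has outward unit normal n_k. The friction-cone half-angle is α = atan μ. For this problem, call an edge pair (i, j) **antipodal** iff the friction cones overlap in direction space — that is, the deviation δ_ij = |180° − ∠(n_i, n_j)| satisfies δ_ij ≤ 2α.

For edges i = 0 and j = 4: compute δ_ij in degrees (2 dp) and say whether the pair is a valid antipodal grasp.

α = atan 0.3 = 16.70°;  2α = 33.40°
edge 0: e_0 = (+2.69, -1.77);  n_0 = (-0.5497, -0.8354)
edge 4: e_4 = (-2.02, +0.29);  n_4 = (+0.1421, +0.9899)
∠(n_0, n_4) = 154.83°
δ = |180° − 154.83°| = 25.17°
25.17° ≤ 2α = 33.40°  →  valid

δ = 25.17°, valid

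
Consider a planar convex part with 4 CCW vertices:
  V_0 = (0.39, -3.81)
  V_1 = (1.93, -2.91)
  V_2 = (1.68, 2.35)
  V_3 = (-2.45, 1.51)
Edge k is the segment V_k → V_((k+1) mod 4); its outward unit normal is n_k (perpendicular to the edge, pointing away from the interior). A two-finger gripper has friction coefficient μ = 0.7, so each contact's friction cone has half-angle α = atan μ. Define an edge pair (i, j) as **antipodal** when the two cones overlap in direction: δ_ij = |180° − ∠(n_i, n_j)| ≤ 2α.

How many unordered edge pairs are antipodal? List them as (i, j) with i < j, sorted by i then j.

α = atan 0.7 = 34.99°;  2α = 69.98°
n_0 = (+0.5046, -0.8634)
n_1 = (+0.9989, +0.0475)
n_2 = (-0.1993, +0.9799)
n_3 = (-0.8822, -0.4709)
  (0,1): δ = 117.58°  ·
  (0,2): δ = 18.81°  ✓
  (0,3): δ = 87.79°  ·
  (1,2): δ = 81.22°  ·
  (1,3): δ = 25.37°  ✓
  (2,3): δ = 73.40°  ·
antipodal pairs: 2

count = 2; pairs: (0,2), (1,3)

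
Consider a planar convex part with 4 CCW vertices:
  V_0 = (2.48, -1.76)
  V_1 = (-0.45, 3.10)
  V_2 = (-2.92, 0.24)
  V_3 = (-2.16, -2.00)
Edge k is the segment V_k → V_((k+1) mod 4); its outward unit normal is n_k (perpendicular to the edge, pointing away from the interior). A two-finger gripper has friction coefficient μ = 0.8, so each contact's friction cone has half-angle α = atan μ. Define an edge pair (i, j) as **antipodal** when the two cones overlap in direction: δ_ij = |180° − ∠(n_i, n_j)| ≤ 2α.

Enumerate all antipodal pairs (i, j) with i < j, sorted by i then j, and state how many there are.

count = 4; pairs: (0,1), (0,2), (0,3), (1,3)

α = atan 0.8 = 38.66°;  2α = 77.32°
n_0 = (+0.8564, +0.5163)
n_1 = (-0.7568, +0.6536)
n_2 = (-0.9470, -0.3213)
n_3 = (+0.0517, -0.9987)
  (0,1): δ = 71.90°  ✓
  (0,2): δ = 12.34°  ✓
  (0,3): δ = 61.88°  ✓
  (1,2): δ = 120.44°  ·
  (1,3): δ = 46.22°  ✓
  (2,3): δ = 105.78°  ·
antipodal pairs: 4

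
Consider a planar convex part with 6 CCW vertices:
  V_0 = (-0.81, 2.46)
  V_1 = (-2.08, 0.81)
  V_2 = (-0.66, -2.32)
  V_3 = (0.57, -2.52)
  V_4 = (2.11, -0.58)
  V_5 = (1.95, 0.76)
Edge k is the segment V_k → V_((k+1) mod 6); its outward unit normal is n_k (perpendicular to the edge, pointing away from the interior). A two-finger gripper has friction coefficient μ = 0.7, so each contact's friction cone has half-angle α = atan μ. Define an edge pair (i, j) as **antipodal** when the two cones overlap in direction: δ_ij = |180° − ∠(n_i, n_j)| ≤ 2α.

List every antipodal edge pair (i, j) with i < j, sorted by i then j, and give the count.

count = 7; pairs: (0,2), (0,3), (0,4), (1,3), (1,4), (1,5), (2,5)

α = atan 0.7 = 34.99°;  2α = 69.98°
n_0 = (-0.7924, +0.6099)
n_1 = (-0.9107, -0.4131)
n_2 = (-0.1605, -0.9870)
n_3 = (+0.7832, -0.6217)
n_4 = (+0.9929, +0.1186)
n_5 = (+0.5244, +0.8514)
  (0,1): δ = 118.01°  ·
  (0,2): δ = 61.65°  ✓
  (0,3): δ = 0.86°  ✓
  (0,4): δ = 44.39°  ✓
  (0,5): δ = 95.95°  ·
  (1,2): δ = 123.64°  ·
  (1,3): δ = 62.85°  ✓
  (1,4): δ = 17.59°  ✓
  (1,5): δ = 33.97°  ✓
  (2,3): δ = 119.21°  ·
  (2,4): δ = 73.96°  ·
  (2,5): δ = 22.40°  ✓
  (3,4): δ = 134.75°  ·
  (3,5): δ = 83.19°  ·
  (4,5): δ = 128.44°  ·
antipodal pairs: 7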